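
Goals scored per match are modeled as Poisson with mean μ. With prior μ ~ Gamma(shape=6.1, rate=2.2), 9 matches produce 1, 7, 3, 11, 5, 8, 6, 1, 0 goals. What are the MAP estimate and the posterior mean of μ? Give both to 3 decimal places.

MAP = 4.205, posterior mean = 4.295

Σ counts = 42. Posterior: Gamma(shape = 6.1+42 = 48.1, rate = 2.2+9 = 11.2).
Mode = (α−1)/β = 47.1/11.2 = 4.205.
Mean = α/β = 48.1/11.2 = 4.295.
Right-skewed posterior ⇒ mode < mean.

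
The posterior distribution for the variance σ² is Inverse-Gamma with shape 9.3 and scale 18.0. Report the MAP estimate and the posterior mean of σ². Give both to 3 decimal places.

Mode = β/(α+1) = 18.0/10.3 = 1.748.
Mean = β/(α−1) = 18.0/8.3 = 2.169.

MAP = 1.748, posterior mean = 2.169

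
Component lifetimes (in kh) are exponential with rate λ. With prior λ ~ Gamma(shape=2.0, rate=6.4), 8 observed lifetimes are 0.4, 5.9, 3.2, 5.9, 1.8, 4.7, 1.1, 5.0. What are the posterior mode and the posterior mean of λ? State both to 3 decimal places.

Σ times = 28.0. Posterior: Gamma(shape = 2.0+8 = 10.0, rate = 6.4+28.0 = 34.4).
Mode = (α−1)/β = 9.0/34.4 = 0.262.
Mean = α/β = 10.0/34.4 = 0.291.

λ_MAP = 0.262, E[λ|data] = 0.291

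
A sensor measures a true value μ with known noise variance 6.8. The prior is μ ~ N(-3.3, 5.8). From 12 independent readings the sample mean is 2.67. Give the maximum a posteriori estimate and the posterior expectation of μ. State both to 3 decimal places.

Posterior for μ is Normal. Precision-weighted mean: (1/5.8·-3.3 + 12/6.8·2.67) / (1/5.8 + 12/6.8) = 2.139.
A Normal posterior is symmetric, so mode = mean.

maximum a posteriori estimate = 2.139, posterior expectation = 2.139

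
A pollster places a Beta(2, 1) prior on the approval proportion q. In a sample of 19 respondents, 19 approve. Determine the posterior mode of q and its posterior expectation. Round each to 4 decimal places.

posterior mode = 1.0000, posterior expectation = 0.9545

Posterior: Beta(2+19, 1+0) = Beta(21, 1).
Since β = 1 ≤ 1 and α > 1, the Beta density is monotone increasing on [0,1]; the mode is at 1.
Mean = 21/(21+1) = 0.9545.
Mode > mean: the posterior has a left tail.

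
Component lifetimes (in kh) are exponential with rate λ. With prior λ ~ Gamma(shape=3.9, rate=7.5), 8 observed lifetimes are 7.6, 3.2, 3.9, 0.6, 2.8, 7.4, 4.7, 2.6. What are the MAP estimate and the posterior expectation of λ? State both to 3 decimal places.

Σ times = 32.8. Posterior: Gamma(shape = 3.9+8 = 11.9, rate = 7.5+32.8 = 40.3).
Mode = (α−1)/β = 10.9/40.3 = 0.270.
Mean = α/β = 11.9/40.3 = 0.295.
The mean is pulled above the mode by the posterior's right skew.

MAP = 0.270, posterior mean = 0.295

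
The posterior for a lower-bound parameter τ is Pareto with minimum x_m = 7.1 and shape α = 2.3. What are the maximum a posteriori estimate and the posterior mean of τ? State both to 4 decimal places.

The Pareto density is strictly decreasing on [x_m, ∞), so the mode is x_m = 7.1000.
Mean = α·x_m/(α−1) = 2.3·7.1/1.3 = 12.5615.
The mean is pulled above the mode by the posterior's right skew.

MAP = 7.1000, posterior mean = 12.5615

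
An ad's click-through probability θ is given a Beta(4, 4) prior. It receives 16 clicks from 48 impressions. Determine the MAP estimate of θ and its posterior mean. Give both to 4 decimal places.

MAP = 0.3519, posterior mean = 0.3571

Posterior: Beta(4+16, 4+32) = Beta(20, 36).
Mode = (20−1)/(20+36−2) = 19/54 = 0.3519.
Mean = 20/(20+36) = 20/56 = 0.3571.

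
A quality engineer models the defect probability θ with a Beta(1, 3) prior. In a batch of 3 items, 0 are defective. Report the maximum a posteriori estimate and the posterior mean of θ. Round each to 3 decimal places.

Posterior: Beta(1+0, 3+3) = Beta(1, 6).
Since α = 1 ≤ 1 and β > 1, the Beta density is monotone decreasing on [0,1]; the mode is at 0.
Mean = 1/(1+6) = 0.143.
Right-skewed posterior ⇒ mode < mean.

θ_MAP = 0.000, E[θ|data] = 0.143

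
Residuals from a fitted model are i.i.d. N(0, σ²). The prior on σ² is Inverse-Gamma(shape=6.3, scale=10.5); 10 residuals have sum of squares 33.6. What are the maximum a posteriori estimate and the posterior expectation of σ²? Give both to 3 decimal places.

Posterior: Inverse-Gamma(shape = 6.3+10/2 = 11.3, scale = 10.5+33.6/2 = 27.3).
Mode = β/(α+1) = 27.3/12.3 = 2.220.
Mean = β/(α−1) = 27.3/10.3 = 2.650.

MAP: 2.220. Posterior mean: 2.650.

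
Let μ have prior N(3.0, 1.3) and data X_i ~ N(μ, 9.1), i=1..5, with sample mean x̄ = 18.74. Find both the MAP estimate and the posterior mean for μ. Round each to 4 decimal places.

MAP estimate = 9.5583, posterior mean = 9.5583

Posterior for μ is Normal. Precision-weighted mean: (1/1.3·3.0 + 5/9.1·18.74) / (1/1.3 + 5/9.1) = 9.5583.
A Normal posterior is symmetric, so mode = mean.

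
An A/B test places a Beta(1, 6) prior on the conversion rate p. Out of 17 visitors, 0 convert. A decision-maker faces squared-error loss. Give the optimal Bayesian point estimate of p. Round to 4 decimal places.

Posterior: Beta(1+0, 6+17) = Beta(1, 23).
Since α = 1 ≤ 1 and β > 1, the Beta density is monotone decreasing on [0,1]; the mode is at 0.
Mean = 1/(1+23) = 0.0417.
Squared-error loss ⇒ the optimal estimator is the posterior mean.

0.0417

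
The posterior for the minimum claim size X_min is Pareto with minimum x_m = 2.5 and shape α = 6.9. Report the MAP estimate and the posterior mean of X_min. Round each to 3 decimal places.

The Pareto density is strictly decreasing on [x_m, ∞), so the mode is x_m = 2.500.
Mean = α·x_m/(α−1) = 6.9·2.5/5.9 = 2.924.
Mean > mode: the posterior has a right tail.

MAP: 2.500. Posterior mean: 2.924.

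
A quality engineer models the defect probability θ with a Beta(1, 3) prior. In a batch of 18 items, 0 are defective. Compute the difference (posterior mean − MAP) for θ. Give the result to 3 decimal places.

Posterior: Beta(1+0, 3+18) = Beta(1, 21).
Since α = 1 ≤ 1 and β > 1, the Beta density is monotone decreasing on [0,1]; the mode is at 0.
Mean = 1/(1+21) = 0.045.
Difference = 0.045 − 0.000 = 0.045.

0.045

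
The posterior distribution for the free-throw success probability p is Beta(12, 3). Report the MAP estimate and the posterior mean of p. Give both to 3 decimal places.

p_MAP = 0.846, E[p|data] = 0.800

Mode = (12−1)/(12+3−2) = 11/13 = 0.846.
Mean = 12/(12+3) = 12/15 = 0.800.
Mode > mean: the posterior has a left tail.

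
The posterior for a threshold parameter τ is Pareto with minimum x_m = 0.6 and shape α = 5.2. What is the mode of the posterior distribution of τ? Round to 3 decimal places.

The Pareto density is strictly decreasing on [x_m, ∞), so the mode is x_m = 0.600.
Mean = α·x_m/(α−1) = 5.2·0.6/4.2 = 0.743.
This is the posterior mode — the MAP estimate.

0.600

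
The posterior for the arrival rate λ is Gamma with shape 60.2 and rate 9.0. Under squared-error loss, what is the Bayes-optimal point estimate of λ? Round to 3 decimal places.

6.689

Mode = (α−1)/β = 59.2/9.0 = 6.578.
Mean = α/β = 60.2/9.0 = 6.689.
Squared-error loss ⇒ the optimal estimator is the posterior mean.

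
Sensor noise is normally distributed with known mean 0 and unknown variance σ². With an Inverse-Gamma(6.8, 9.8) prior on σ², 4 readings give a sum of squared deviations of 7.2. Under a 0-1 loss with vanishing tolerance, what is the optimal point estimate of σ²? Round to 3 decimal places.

1.367

Posterior: Inverse-Gamma(shape = 6.8+4/2 = 8.8, scale = 9.8+7.2/2 = 13.4).
Mode = β/(α+1) = 13.4/9.8 = 1.367.
Mean = β/(α−1) = 13.4/7.8 = 1.718.
This is the posterior mode — the MAP estimate.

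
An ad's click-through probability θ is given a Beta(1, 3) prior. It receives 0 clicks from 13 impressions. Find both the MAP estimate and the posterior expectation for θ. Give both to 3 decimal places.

θ_MAP = 0.000, E[θ|data] = 0.059

Posterior: Beta(1+0, 3+13) = Beta(1, 16).
Since α = 1 ≤ 1 and β > 1, the Beta density is monotone decreasing on [0,1]; the mode is at 0.
Mean = 1/(1+16) = 0.059.
Mean > mode: the posterior has a right tail.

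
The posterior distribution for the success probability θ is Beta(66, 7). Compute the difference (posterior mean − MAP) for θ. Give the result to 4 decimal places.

Mode = (66−1)/(66+7−2) = 65/71 = 0.9155.
Mean = 66/(66+7) = 66/73 = 0.9041.
Difference = 0.9041 − 0.9155 = -0.0114.

-0.0114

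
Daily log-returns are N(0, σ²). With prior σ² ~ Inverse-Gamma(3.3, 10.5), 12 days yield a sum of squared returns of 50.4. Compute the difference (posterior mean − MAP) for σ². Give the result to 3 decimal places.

0.835

Posterior: Inverse-Gamma(shape = 3.3+12/2 = 9.3, scale = 10.5+50.4/2 = 35.7).
Mode = β/(α+1) = 35.7/10.3 = 3.466.
Mean = β/(α−1) = 35.7/8.3 = 4.301.
Difference = 4.301 − 3.466 = 0.835.
Right-skewed posterior ⇒ mode < mean.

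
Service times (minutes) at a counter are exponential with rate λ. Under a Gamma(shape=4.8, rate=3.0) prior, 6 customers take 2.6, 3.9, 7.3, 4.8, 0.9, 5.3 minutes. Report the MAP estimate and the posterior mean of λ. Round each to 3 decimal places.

MAP = 0.353; posterior mean = 0.388

Σ times = 24.8. Posterior: Gamma(shape = 4.8+6 = 10.8, rate = 3.0+24.8 = 27.8).
Mode = (α−1)/β = 9.8/27.8 = 0.353.
Mean = α/β = 10.8/27.8 = 0.388.
Right-skewed posterior ⇒ mode < mean.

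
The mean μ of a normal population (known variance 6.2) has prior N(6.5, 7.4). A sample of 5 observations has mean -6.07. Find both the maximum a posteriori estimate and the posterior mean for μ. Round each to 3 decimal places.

μ_MAP = -4.266, E[μ|data] = -4.266

Posterior for μ is Normal. Precision-weighted mean: (1/7.4·6.5 + 5/6.2·-6.07) / (1/7.4 + 5/6.2) = -4.266.
A Normal posterior is symmetric, so mode = mean.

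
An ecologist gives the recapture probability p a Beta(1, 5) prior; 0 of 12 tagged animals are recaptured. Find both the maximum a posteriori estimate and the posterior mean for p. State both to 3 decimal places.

p_MAP = 0.000, E[p|data] = 0.056

Posterior: Beta(1+0, 5+12) = Beta(1, 17).
Since α = 1 ≤ 1 and β > 1, the Beta density is monotone decreasing on [0,1]; the mode is at 0.
Mean = 1/(1+17) = 0.056.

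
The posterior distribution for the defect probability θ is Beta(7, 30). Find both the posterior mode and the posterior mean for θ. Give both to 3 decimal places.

MAP = 0.171; posterior mean = 0.189

Mode = (7−1)/(7+30−2) = 6/35 = 0.171.
Mean = 7/(7+30) = 7/37 = 0.189.
The mean is pulled above the mode by the posterior's right skew.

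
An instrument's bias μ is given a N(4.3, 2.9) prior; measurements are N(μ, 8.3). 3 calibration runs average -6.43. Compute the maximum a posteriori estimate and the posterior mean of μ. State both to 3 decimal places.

μ_MAP = -1.191, E[μ|data] = -1.191

Posterior for μ is Normal. Precision-weighted mean: (1/2.9·4.3 + 3/8.3·-6.43) / (1/2.9 + 3/8.3) = -1.191.
A Normal posterior is symmetric, so mode = mean.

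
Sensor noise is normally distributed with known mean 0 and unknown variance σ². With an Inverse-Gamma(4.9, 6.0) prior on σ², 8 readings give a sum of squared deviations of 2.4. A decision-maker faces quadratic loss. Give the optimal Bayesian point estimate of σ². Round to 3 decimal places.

0.911

Posterior: Inverse-Gamma(shape = 4.9+8/2 = 8.9, scale = 6.0+2.4/2 = 7.2).
Mode = β/(α+1) = 7.2/9.9 = 0.727.
Mean = β/(α−1) = 7.2/7.9 = 0.911.
Quadratic loss ⇒ the optimal estimator is the posterior mean.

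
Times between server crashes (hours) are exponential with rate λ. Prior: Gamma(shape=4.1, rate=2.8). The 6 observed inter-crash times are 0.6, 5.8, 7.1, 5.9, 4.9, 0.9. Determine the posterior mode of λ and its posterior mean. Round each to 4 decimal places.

Σ times = 25.2. Posterior: Gamma(shape = 4.1+6 = 10.1, rate = 2.8+25.2 = 28.0).
Mode = (α−1)/β = 9.1/28.0 = 0.3250.
Mean = α/β = 10.1/28.0 = 0.3607.
The posterior is right-skewed, so the mean exceeds the mode.

MAP = 0.3250, posterior mean = 0.3607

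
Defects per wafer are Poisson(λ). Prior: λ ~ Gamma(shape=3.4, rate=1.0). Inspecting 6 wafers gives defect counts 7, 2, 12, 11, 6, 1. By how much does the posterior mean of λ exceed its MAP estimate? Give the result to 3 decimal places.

Σ counts = 39. Posterior: Gamma(shape = 3.4+39 = 42.4, rate = 1.0+6 = 7.0).
Mode = (α−1)/β = 41.4/7.0 = 5.914.
Mean = α/β = 42.4/7.0 = 6.057.
Difference = 6.057 − 5.914 = 0.143.
The mean is pulled above the mode by the posterior's right skew.

0.143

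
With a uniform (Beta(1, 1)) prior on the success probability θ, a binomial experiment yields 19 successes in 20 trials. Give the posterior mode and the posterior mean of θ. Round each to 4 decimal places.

Posterior: Beta(1+19, 1+1) = Beta(20, 2).
Mode = (20−1)/(20+2−2) = 19/20 = 0.9500.
With a flat prior the MAP equals the MLE, 19/20.
Mean = 20/(20+2) = 20/22 = 0.9091.
The posterior is left-skewed, so the mode exceeds the mean.

θ_MAP = 0.9500, E[θ|data] = 0.9091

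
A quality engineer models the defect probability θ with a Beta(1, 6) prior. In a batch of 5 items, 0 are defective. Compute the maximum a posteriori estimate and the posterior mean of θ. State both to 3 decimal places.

MAP: 0.000. Posterior mean: 0.083.

Posterior: Beta(1+0, 6+5) = Beta(1, 11).
Since α = 1 ≤ 1 and β > 1, the Beta density is monotone decreasing on [0,1]; the mode is at 0.
Mean = 1/(1+11) = 0.083.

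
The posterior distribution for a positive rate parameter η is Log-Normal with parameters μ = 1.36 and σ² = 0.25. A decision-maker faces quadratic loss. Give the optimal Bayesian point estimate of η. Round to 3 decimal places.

4.415

Mode = exp(μ − σ²) = exp(1.11) = 3.034.
Mean = exp(μ + σ²/2) = exp(1.485) = 4.415.
Quadratic loss ⇒ the optimal estimator is the posterior mean.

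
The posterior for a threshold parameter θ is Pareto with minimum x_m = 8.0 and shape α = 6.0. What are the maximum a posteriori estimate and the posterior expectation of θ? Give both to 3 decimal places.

The Pareto density is strictly decreasing on [x_m, ∞), so the mode is x_m = 8.000.
Mean = α·x_m/(α−1) = 6.0·8.0/5.0 = 9.600.

MAP = 8.000; posterior mean = 9.600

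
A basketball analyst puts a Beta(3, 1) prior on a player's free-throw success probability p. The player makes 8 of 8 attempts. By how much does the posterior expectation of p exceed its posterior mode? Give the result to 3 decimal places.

Posterior: Beta(3+8, 1+0) = Beta(11, 1).
Since β = 1 ≤ 1 and α > 1, the Beta density is monotone increasing on [0,1]; the mode is at 1.
Mean = 11/(11+1) = 0.917.
Difference = 0.917 − 1.000 = -0.083.
Mode > mean: the posterior has a left tail.

-0.083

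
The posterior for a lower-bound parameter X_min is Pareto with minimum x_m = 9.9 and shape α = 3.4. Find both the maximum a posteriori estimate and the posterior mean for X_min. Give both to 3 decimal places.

The Pareto density is strictly decreasing on [x_m, ∞), so the mode is x_m = 9.900.
Mean = α·x_m/(α−1) = 3.4·9.9/2.4 = 14.025.

X_min_MAP = 9.900, E[X_min|data] = 14.025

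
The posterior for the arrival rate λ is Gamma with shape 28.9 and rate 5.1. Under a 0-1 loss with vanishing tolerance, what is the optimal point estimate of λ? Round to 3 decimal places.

5.471

Mode = (α−1)/β = 27.9/5.1 = 5.471.
Mean = α/β = 28.9/5.1 = 5.667.
This is the posterior mode — the MAP estimate.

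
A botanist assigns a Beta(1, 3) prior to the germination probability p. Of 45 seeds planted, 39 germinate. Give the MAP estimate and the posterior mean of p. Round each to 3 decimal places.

Posterior: Beta(1+39, 3+6) = Beta(40, 9).
Mode = (40−1)/(40+9−2) = 39/47 = 0.830.
Mean = 40/(40+9) = 40/49 = 0.816.

MAP = 0.830; posterior mean = 0.816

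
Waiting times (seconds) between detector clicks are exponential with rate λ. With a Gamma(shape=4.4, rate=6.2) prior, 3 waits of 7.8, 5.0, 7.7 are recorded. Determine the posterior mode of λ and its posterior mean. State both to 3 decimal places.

λ_MAP = 0.240, E[λ|data] = 0.277

Σ times = 20.5. Posterior: Gamma(shape = 4.4+3 = 7.4, rate = 6.2+20.5 = 26.7).
Mode = (α−1)/β = 6.4/26.7 = 0.240.
Mean = α/β = 7.4/26.7 = 0.277.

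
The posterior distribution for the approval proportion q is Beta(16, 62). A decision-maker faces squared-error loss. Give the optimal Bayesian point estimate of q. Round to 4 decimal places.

Mode = (16−1)/(16+62−2) = 15/76 = 0.1974.
Mean = 16/(16+62) = 16/78 = 0.2051.
Squared-error loss ⇒ the optimal estimator is the posterior mean.

0.2051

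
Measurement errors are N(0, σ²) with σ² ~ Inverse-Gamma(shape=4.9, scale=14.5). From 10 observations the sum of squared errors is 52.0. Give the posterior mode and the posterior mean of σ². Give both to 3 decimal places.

posterior mode = 3.716, posterior mean = 4.551

Posterior: Inverse-Gamma(shape = 4.9+10/2 = 9.9, scale = 14.5+52.0/2 = 40.5).
Mode = β/(α+1) = 40.5/10.9 = 3.716.
Mean = β/(α−1) = 40.5/8.9 = 4.551.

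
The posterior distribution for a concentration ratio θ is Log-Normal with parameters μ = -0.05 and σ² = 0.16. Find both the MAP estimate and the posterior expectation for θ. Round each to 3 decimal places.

Mode = exp(μ − σ²) = exp(-0.21) = 0.811.
Mean = exp(μ + σ²/2) = exp(0.030) = 1.030.
Right-skewed posterior ⇒ mode < mean.

MAP = 0.811, posterior mean = 1.030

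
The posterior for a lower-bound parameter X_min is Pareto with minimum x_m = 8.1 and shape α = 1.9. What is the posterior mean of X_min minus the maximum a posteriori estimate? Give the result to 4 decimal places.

The Pareto density is strictly decreasing on [x_m, ∞), so the mode is x_m = 8.1000.
Mean = α·x_m/(α−1) = 1.9·8.1/0.9 = 17.1000.
Difference = 17.1000 − 8.1000 = 9.0000.
Right-skewed posterior ⇒ mode < mean.

9.0000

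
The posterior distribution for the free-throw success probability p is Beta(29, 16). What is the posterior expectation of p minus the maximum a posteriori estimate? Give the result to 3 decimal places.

-0.007

Mode = (29−1)/(29+16−2) = 28/43 = 0.651.
Mean = 29/(29+16) = 29/45 = 0.644.
Difference = 0.644 − 0.651 = -0.007.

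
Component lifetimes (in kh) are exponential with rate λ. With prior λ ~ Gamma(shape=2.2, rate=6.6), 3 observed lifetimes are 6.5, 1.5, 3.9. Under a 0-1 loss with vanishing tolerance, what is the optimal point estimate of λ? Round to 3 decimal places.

0.227

Σ times = 11.9. Posterior: Gamma(shape = 2.2+3 = 5.2, rate = 6.6+11.9 = 18.5).
Mode = (α−1)/β = 4.2/18.5 = 0.227.
Mean = α/β = 5.2/18.5 = 0.281.
This is the posterior mode — the MAP estimate.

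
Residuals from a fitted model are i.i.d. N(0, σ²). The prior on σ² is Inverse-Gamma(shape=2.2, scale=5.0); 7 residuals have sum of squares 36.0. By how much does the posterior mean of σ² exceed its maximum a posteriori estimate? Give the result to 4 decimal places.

1.4608

Posterior: Inverse-Gamma(shape = 2.2+7/2 = 5.7, scale = 5.0+36.0/2 = 23.0).
Mode = β/(α+1) = 23.0/6.7 = 3.4328.
Mean = β/(α−1) = 23.0/4.7 = 4.8936.
Difference = 4.8936 − 3.4328 = 1.4608.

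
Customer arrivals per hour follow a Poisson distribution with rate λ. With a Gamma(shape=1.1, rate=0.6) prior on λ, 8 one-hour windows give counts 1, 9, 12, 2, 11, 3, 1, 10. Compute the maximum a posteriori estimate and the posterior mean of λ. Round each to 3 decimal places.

MAP: 5.709. Posterior mean: 5.826.

Σ counts = 49. Posterior: Gamma(shape = 1.1+49 = 50.1, rate = 0.6+8 = 8.6).
Mode = (α−1)/β = 49.1/8.6 = 5.709.
Mean = α/β = 50.1/8.6 = 5.826.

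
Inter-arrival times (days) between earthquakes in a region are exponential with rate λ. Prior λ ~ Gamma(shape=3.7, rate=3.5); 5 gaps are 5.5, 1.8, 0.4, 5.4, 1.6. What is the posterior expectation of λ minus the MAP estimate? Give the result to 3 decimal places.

0.055

Σ times = 14.7. Posterior: Gamma(shape = 3.7+5 = 8.7, rate = 3.5+14.7 = 18.2).
Mode = (α−1)/β = 7.7/18.2 = 0.423.
Mean = α/β = 8.7/18.2 = 0.478.
Difference = 0.478 − 0.423 = 0.055.
Mean > mode: the posterior has a right tail.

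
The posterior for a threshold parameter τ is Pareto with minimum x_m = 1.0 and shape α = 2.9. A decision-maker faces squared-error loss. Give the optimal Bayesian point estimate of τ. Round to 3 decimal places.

The Pareto density is strictly decreasing on [x_m, ∞), so the mode is x_m = 1.000.
Mean = α·x_m/(α−1) = 2.9·1.0/1.9 = 1.526.
Squared-error loss ⇒ the optimal estimator is the posterior mean.

1.526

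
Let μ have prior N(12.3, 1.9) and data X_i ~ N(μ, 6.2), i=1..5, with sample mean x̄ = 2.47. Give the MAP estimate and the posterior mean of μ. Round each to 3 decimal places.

Posterior for μ is Normal. Precision-weighted mean: (1/1.9·12.3 + 5/6.2·2.47) / (1/1.9 + 5/6.2) = 6.352.
A Normal posterior is symmetric, so mode = mean.

MAP = 6.352; posterior mean = 6.352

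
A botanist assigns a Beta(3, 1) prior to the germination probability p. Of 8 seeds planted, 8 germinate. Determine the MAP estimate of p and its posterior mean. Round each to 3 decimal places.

p_MAP = 1.000, E[p|data] = 0.917

Posterior: Beta(3+8, 1+0) = Beta(11, 1).
Since β = 1 ≤ 1 and α > 1, the Beta density is monotone increasing on [0,1]; the mode is at 1.
Mean = 11/(11+1) = 0.917.
Left-skewed posterior ⇒ mean < mode.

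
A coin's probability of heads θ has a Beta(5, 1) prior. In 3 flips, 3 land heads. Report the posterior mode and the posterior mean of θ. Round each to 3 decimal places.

Posterior: Beta(5+3, 1+0) = Beta(8, 1).
Since β = 1 ≤ 1 and α > 1, the Beta density is monotone increasing on [0,1]; the mode is at 1.
Mean = 8/(8+1) = 0.889.

MAP = 1.000; posterior mean = 0.889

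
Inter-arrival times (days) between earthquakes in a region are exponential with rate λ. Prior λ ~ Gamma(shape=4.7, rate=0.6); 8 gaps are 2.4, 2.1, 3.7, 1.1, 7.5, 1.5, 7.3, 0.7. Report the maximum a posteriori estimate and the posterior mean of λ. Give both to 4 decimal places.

Σ times = 26.3. Posterior: Gamma(shape = 4.7+8 = 12.7, rate = 0.6+26.3 = 26.9).
Mode = (α−1)/β = 11.7/26.9 = 0.4349.
Mean = α/β = 12.7/26.9 = 0.4721.

MAP = 0.4349, posterior mean = 0.4721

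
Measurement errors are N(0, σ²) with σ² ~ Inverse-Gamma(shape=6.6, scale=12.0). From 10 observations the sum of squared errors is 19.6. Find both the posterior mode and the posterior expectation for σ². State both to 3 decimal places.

Posterior: Inverse-Gamma(shape = 6.6+10/2 = 11.6, scale = 12.0+19.6/2 = 21.8).
Mode = β/(α+1) = 21.8/12.6 = 1.730.
Mean = β/(α−1) = 21.8/10.6 = 2.057.
The mean is pulled above the mode by the posterior's right skew.

MAP = 1.730; posterior mean = 2.057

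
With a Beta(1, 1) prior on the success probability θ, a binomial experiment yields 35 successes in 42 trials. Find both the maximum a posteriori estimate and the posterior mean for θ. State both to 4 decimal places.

Posterior: Beta(1+35, 1+7) = Beta(36, 8).
Mode = (36−1)/(36+8−2) = 35/42 = 0.8333.
Mean = 36/(36+8) = 36/44 = 0.8182.
Mode > mean: the posterior has a left tail.

MAP: 0.8333. Posterior mean: 0.8182.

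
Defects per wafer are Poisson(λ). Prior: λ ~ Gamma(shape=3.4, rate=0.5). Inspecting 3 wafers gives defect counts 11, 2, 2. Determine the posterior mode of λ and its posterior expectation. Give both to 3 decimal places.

MAP = 4.971, posterior mean = 5.257

Σ counts = 15. Posterior: Gamma(shape = 3.4+15 = 18.4, rate = 0.5+3 = 3.5).
Mode = (α−1)/β = 17.4/3.5 = 4.971.
Mean = α/β = 18.4/3.5 = 5.257.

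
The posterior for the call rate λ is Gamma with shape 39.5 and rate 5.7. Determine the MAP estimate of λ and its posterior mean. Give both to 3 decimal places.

Mode = (α−1)/β = 38.5/5.7 = 6.754.
Mean = α/β = 39.5/5.7 = 6.930.
Mean > mode: the posterior has a right tail.

λ_MAP = 6.754, E[λ|data] = 6.930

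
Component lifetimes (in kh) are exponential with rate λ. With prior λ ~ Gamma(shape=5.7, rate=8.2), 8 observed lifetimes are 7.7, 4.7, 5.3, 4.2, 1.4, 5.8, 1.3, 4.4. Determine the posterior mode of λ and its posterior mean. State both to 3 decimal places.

MAP = 0.295; posterior mean = 0.319

Σ times = 34.8. Posterior: Gamma(shape = 5.7+8 = 13.7, rate = 8.2+34.8 = 43.0).
Mode = (α−1)/β = 12.7/43.0 = 0.295.
Mean = α/β = 13.7/43.0 = 0.319.
Mean > mode: the posterior has a right tail.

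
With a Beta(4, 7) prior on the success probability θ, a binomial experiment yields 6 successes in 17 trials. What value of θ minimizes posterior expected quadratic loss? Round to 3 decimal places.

Posterior: Beta(4+6, 7+11) = Beta(10, 18).
Mode = (10−1)/(10+18−2) = 9/26 = 0.346.
Mean = 10/(10+18) = 10/28 = 0.357.
Quadratic loss ⇒ the optimal estimator is the posterior mean.

0.357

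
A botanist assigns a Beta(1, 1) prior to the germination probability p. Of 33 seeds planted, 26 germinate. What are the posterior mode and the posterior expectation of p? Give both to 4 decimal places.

Posterior: Beta(1+26, 1+7) = Beta(27, 8).
Mode = (27−1)/(27+8−2) = 26/33 = 0.7879.
Mean = 27/(27+8) = 27/35 = 0.7714.

MAP: 0.7879. Posterior mean: 0.7714.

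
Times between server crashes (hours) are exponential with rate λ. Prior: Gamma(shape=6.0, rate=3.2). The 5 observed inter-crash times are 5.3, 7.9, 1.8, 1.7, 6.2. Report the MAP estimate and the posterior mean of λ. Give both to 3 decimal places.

MAP = 0.383, posterior mean = 0.421

Σ times = 22.9. Posterior: Gamma(shape = 6.0+5 = 11.0, rate = 3.2+22.9 = 26.1).
Mode = (α−1)/β = 10.0/26.1 = 0.383.
Mean = α/β = 11.0/26.1 = 0.421.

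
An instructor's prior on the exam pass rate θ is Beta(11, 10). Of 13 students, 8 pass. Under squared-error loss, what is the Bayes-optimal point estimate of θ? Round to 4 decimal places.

Posterior: Beta(11+8, 10+5) = Beta(19, 15).
Mode = (19−1)/(19+15−2) = 18/32 = 0.5625.
Mean = 19/(19+15) = 19/34 = 0.5588.
Squared-error loss ⇒ the optimal estimator is the posterior mean.

0.5588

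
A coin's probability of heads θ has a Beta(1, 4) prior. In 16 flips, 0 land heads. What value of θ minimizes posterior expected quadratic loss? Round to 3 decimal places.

0.048

Posterior: Beta(1+0, 4+16) = Beta(1, 20).
Since α = 1 ≤ 1 and β > 1, the Beta density is monotone decreasing on [0,1]; the mode is at 0.
Mean = 1/(1+20) = 0.048.
Quadratic loss ⇒ the optimal estimator is the posterior mean.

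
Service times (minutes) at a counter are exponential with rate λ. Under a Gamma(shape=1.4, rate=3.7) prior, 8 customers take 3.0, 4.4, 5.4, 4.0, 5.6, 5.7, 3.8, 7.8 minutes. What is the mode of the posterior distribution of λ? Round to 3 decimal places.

Σ times = 39.7. Posterior: Gamma(shape = 1.4+8 = 9.4, rate = 3.7+39.7 = 43.4).
Mode = (α−1)/β = 8.4/43.4 = 0.194.
Mean = α/β = 9.4/43.4 = 0.217.
This is the posterior mode — the MAP estimate.

0.194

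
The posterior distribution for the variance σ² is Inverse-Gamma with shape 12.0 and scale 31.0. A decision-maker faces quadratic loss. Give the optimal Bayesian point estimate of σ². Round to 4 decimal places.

Mode = β/(α+1) = 31.0/13.0 = 2.3846.
Mean = β/(α−1) = 31.0/11.0 = 2.8182.
Quadratic loss ⇒ the optimal estimator is the posterior mean.

2.8182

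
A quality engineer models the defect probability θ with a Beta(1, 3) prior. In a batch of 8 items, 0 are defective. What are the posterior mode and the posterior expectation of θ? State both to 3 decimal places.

MAP: 0.000. Posterior mean: 0.083.

Posterior: Beta(1+0, 3+8) = Beta(1, 11).
Since α = 1 ≤ 1 and β > 1, the Beta density is monotone decreasing on [0,1]; the mode is at 0.
Mean = 1/(1+11) = 0.083.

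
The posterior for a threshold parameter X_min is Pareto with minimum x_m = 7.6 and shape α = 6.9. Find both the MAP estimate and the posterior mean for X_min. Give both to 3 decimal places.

The Pareto density is strictly decreasing on [x_m, ∞), so the mode is x_m = 7.600.
Mean = α·x_m/(α−1) = 6.9·7.6/5.9 = 8.888.

MAP = 7.600, posterior mean = 8.888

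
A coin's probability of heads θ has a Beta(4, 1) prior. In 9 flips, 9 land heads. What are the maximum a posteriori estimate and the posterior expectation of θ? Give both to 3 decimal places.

Posterior: Beta(4+9, 1+0) = Beta(13, 1).
Since β = 1 ≤ 1 and α > 1, the Beta density is monotone increasing on [0,1]; the mode is at 1.
Mean = 13/(13+1) = 0.929.

maximum a posteriori estimate = 1.000, posterior expectation = 0.929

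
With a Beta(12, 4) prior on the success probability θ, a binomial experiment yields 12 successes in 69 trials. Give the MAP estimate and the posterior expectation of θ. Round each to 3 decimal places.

Posterior: Beta(12+12, 4+57) = Beta(24, 61).
Mode = (24−1)/(24+61−2) = 23/83 = 0.277.
Mean = 24/(24+61) = 24/85 = 0.282.

MAP estimate = 0.277, posterior expectation = 0.282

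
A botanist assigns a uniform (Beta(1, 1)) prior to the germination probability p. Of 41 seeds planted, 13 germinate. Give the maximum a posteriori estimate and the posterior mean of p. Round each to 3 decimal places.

MAP = 0.317; posterior mean = 0.326

Posterior: Beta(1+13, 1+28) = Beta(14, 29).
Mode = (14−1)/(14+29−2) = 13/41 = 0.317.
With a flat prior the MAP equals the MLE, 13/41.
Mean = 14/(14+29) = 14/43 = 0.326.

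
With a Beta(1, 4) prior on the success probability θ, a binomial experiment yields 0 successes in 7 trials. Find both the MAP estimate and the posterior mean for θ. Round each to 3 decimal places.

Posterior: Beta(1+0, 4+7) = Beta(1, 11).
Since α = 1 ≤ 1 and β > 1, the Beta density is monotone decreasing on [0,1]; the mode is at 0.
Mean = 1/(1+11) = 0.083.
The posterior is right-skewed, so the mean exceeds the mode.

MAP = 0.000; posterior mean = 0.083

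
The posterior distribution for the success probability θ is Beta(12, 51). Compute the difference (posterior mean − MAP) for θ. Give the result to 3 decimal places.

Mode = (12−1)/(12+51−2) = 11/61 = 0.180.
Mean = 12/(12+51) = 12/63 = 0.190.
Difference = 0.190 − 0.180 = 0.010.
Right-skewed posterior ⇒ mode < mean.

0.010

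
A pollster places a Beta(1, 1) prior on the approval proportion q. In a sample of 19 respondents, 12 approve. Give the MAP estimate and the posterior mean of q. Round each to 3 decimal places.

MAP = 0.632; posterior mean = 0.619

Posterior: Beta(1+12, 1+7) = Beta(13, 8).
Mode = (13−1)/(13+8−2) = 12/19 = 0.632.
Mean = 13/(13+8) = 13/21 = 0.619.
Mode > mean: the posterior has a left tail.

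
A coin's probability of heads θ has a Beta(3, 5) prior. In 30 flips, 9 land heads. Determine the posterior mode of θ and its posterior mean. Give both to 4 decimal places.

MAP: 0.3056. Posterior mean: 0.3158.

Posterior: Beta(3+9, 5+21) = Beta(12, 26).
Mode = (12−1)/(12+26−2) = 11/36 = 0.3056.
Mean = 12/(12+26) = 12/38 = 0.3158.
The mean is pulled above the mode by the posterior's right skew.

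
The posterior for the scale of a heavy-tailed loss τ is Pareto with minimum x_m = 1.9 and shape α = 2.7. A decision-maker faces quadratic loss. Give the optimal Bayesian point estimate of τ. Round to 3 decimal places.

The Pareto density is strictly decreasing on [x_m, ∞), so the mode is x_m = 1.900.
Mean = α·x_m/(α−1) = 2.7·1.9/1.7 = 3.018.
Quadratic loss ⇒ the optimal estimator is the posterior mean.

3.018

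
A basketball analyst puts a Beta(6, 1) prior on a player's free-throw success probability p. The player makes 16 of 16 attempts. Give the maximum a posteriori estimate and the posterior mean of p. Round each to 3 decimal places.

Posterior: Beta(6+16, 1+0) = Beta(22, 1).
Since β = 1 ≤ 1 and α > 1, the Beta density is monotone increasing on [0,1]; the mode is at 1.
Mean = 22/(22+1) = 0.957.
The mean is pulled below the mode by the posterior's left skew.

maximum a posteriori estimate = 1.000, posterior mean = 0.957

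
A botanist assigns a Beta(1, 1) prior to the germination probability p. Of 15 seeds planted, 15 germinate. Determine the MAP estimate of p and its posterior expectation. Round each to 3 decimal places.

MAP = 1.000; posterior mean = 0.941

Posterior: Beta(1+15, 1+0) = Beta(16, 1).
Since β = 1 ≤ 1 and α > 1, the Beta density is monotone increasing on [0,1]; the mode is at 1.
Mean = 16/(16+1) = 0.941.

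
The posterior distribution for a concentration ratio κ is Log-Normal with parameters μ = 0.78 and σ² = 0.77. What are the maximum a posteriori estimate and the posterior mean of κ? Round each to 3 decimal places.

MAP: 1.010. Posterior mean: 3.206.

Mode = exp(μ − σ²) = exp(0.01) = 1.010.
Mean = exp(μ + σ²/2) = exp(1.165) = 3.206.
The posterior is right-skewed, so the mean exceeds the mode.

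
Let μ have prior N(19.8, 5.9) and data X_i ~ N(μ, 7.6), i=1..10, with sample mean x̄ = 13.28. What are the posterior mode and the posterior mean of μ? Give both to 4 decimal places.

Posterior for μ is Normal. Precision-weighted mean: (1/5.9·19.8 + 10/7.6·13.28) / (1/5.9 + 10/7.6) = 14.0240.
A Normal posterior is symmetric, so mode = mean.

MAP: 14.0240. Posterior mean: 14.0240.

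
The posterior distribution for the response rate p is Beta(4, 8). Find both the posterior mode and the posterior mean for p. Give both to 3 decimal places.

MAP: 0.300. Posterior mean: 0.333.

Mode = (4−1)/(4+8−2) = 3/10 = 0.300.
Mean = 4/(4+8) = 4/12 = 0.333.
The posterior is right-skewed, so the mean exceeds the mode.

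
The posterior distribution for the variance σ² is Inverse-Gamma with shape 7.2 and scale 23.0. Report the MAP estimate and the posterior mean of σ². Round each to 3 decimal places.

MAP = 2.805, posterior mean = 3.710

Mode = β/(α+1) = 23.0/8.2 = 2.805.
Mean = β/(α−1) = 23.0/6.2 = 3.710.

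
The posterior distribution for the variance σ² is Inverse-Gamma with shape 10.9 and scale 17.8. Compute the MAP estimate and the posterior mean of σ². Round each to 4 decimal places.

MAP = 1.4958, posterior mean = 1.7980

Mode = β/(α+1) = 17.8/11.9 = 1.4958.
Mean = β/(α−1) = 17.8/9.9 = 1.7980.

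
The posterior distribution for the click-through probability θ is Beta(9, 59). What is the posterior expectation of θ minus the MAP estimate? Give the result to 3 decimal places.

Mode = (9−1)/(9+59−2) = 8/66 = 0.121.
Mean = 9/(9+59) = 9/68 = 0.132.
Difference = 0.132 − 0.121 = 0.011.

0.011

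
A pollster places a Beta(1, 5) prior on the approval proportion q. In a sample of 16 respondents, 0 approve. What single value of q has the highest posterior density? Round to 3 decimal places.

0.000

Posterior: Beta(1+0, 5+16) = Beta(1, 21).
Since α = 1 ≤ 1 and β > 1, the Beta density is monotone decreasing on [0,1]; the mode is at 0.
Mean = 1/(1+21) = 0.045.
This is the posterior mode — the MAP estimate.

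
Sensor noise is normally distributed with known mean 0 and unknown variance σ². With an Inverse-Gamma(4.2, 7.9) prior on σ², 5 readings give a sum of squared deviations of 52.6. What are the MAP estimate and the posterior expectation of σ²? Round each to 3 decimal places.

MAP estimate = 4.442, posterior expectation = 6.000

Posterior: Inverse-Gamma(shape = 4.2+5/2 = 6.7, scale = 7.9+52.6/2 = 34.2).
Mode = β/(α+1) = 34.2/7.7 = 4.442.
Mean = β/(α−1) = 34.2/5.7 = 6.000.
The mean is pulled above the mode by the posterior's right skew.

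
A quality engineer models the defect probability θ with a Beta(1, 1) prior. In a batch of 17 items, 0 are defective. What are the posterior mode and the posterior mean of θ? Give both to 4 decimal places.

Posterior: Beta(1+0, 1+17) = Beta(1, 18).
Since α = 1 ≤ 1 and β > 1, the Beta density is monotone decreasing on [0,1]; the mode is at 0.
Mean = 1/(1+18) = 0.0526.
Right-skewed posterior ⇒ mode < mean.

θ_MAP = 0.0000, E[θ|data] = 0.0526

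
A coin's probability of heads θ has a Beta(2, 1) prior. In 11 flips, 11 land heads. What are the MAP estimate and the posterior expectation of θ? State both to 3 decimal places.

MAP = 1.000, posterior mean = 0.929

Posterior: Beta(2+11, 1+0) = Beta(13, 1).
Since β = 1 ≤ 1 and α > 1, the Beta density is monotone increasing on [0,1]; the mode is at 1.
Mean = 13/(13+1) = 0.929.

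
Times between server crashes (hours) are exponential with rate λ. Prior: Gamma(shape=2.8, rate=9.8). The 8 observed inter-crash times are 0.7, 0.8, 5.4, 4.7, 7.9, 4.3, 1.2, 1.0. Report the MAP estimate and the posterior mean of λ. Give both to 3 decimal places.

MAP estimate = 0.274, posterior mean = 0.302

Σ times = 26.0. Posterior: Gamma(shape = 2.8+8 = 10.8, rate = 9.8+26.0 = 35.8).
Mode = (α−1)/β = 9.8/35.8 = 0.274.
Mean = α/β = 10.8/35.8 = 0.302.
Mean > mode: the posterior has a right tail.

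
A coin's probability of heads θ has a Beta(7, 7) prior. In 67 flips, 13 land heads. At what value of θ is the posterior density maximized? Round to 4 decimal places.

0.2405

Posterior: Beta(7+13, 7+54) = Beta(20, 61).
Mode = (20−1)/(20+61−2) = 19/79 = 0.2405.
Mean = 20/(20+61) = 20/81 = 0.2469.
This is the posterior mode — the MAP estimate.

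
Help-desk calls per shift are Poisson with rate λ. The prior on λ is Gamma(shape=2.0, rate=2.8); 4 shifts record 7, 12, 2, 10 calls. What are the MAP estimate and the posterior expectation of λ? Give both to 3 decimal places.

MAP = 4.706; posterior mean = 4.853

Σ counts = 31. Posterior: Gamma(shape = 2.0+31 = 33.0, rate = 2.8+4 = 6.8).
Mode = (α−1)/β = 32.0/6.8 = 4.706.
Mean = α/β = 33.0/6.8 = 4.853.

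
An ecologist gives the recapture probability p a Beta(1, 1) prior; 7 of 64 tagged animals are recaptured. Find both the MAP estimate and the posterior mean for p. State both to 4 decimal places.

MAP = 0.1094; posterior mean = 0.1212

Posterior: Beta(1+7, 1+57) = Beta(8, 58).
Mode = (8−1)/(8+58−2) = 7/64 = 0.1094.
Mean = 8/(8+58) = 8/66 = 0.1212.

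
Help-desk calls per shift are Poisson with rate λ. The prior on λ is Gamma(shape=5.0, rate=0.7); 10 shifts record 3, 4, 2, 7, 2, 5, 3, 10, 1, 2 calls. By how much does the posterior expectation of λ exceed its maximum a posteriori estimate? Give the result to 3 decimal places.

Σ counts = 39. Posterior: Gamma(shape = 5.0+39 = 44.0, rate = 0.7+10 = 10.7).
Mode = (α−1)/β = 43.0/10.7 = 4.019.
Mean = α/β = 44.0/10.7 = 4.112.
Difference = 4.112 − 4.019 = 0.093.

0.093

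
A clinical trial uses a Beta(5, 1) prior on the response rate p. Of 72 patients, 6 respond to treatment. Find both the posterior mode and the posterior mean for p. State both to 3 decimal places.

MAP = 0.132, posterior mean = 0.141

Posterior: Beta(5+6, 1+66) = Beta(11, 67).
Mode = (11−1)/(11+67−2) = 10/76 = 0.132.
Mean = 11/(11+67) = 11/78 = 0.141.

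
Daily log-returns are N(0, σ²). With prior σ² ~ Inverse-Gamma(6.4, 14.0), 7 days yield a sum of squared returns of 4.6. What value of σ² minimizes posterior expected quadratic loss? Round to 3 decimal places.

Posterior: Inverse-Gamma(shape = 6.4+7/2 = 9.9, scale = 14.0+4.6/2 = 16.3).
Mode = β/(α+1) = 16.3/10.9 = 1.495.
Mean = β/(α−1) = 16.3/8.9 = 1.831.
Quadratic loss ⇒ the optimal estimator is the posterior mean.

1.831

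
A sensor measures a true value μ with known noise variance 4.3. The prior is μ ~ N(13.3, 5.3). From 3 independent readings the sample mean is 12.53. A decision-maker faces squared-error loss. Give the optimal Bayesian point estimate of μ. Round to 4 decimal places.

Posterior for μ is Normal. Precision-weighted mean: (1/5.3·13.3 + 3/4.3·12.53) / (1/5.3 + 3/4.3) = 12.6939.
A Normal posterior is symmetric, so mode = mean.
Squared-error loss ⇒ the optimal estimator is the posterior mean.

12.6939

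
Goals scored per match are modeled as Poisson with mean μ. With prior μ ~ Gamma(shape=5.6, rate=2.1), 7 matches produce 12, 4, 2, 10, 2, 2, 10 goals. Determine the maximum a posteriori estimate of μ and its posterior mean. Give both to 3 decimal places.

maximum a posteriori estimate = 5.121, posterior mean = 5.231

Σ counts = 42. Posterior: Gamma(shape = 5.6+42 = 47.6, rate = 2.1+7 = 9.1).
Mode = (α−1)/β = 46.6/9.1 = 5.121.
Mean = α/β = 47.6/9.1 = 5.231.
Right-skewed posterior ⇒ mode < mean.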